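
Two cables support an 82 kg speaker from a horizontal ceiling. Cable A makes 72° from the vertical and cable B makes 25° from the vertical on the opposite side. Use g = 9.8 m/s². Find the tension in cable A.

Angles from the horizontal: cable A is 90° − 72° = 18°, cable B is 90° − 25° = 65°.
Weight W = 82 × 9.8 = 803.6 N acts straight down.
Horizontal: T_A cos 18° = T_B cos 65°  →  T_B = 2.25 T_A.
Vertical: T_A sin 18° + T_B sin 65° = 803.6.
Substituting the horizontal relation into the vertical equation gives 2.349 T_A = 803.6, so T_A = 342.2 N.

T_A ≈ 342 N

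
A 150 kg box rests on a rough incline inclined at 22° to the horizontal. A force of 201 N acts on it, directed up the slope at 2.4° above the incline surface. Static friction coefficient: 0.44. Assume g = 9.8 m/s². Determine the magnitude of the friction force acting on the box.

Axes along / perpendicular to the incline. W sin 22° = 550.7 N down-slope; W cos 22° = 1363 N into the surface.
Perpendicular: N = W cos 22° − P sin 2.4° = 1363 − 8.417 = 1355 N.
Along incline: P cos 2.4° + f = W sin 22° (friction acts up-slope) → f = 550.7 − 200.8 = 349.8 N.
|f| = 349.8 N ≤ μN = 596 N, so the box is indeed static.

f ≈ 350 N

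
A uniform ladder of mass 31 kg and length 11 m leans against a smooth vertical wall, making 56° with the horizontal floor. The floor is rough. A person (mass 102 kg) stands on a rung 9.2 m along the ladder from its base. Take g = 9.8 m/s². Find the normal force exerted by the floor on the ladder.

ΣF_y = 0: N_floor = 31×9.8 + 102×9.8 = 1303.4 N.

N_floor ≈ 1300 N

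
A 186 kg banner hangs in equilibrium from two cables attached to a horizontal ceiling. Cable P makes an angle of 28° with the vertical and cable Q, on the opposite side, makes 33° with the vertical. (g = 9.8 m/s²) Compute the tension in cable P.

T_P ≈ 1140 N

Angles from the horizontal: cable P is 90° − 28° = 62°, cable Q is 90° − 33° = 57°.
Weight W = 186 × 9.8 = 1823 N acts straight down.
Horizontal: T_P cos 62° = T_Q cos 57°  →  T_Q = 0.862 T_P.
Vertical: T_P sin 62° + T_Q sin 57° = 1823.
Substituting the horizontal relation into the vertical equation gives 1.606 T_P = 1823, so T_P = 1135 N.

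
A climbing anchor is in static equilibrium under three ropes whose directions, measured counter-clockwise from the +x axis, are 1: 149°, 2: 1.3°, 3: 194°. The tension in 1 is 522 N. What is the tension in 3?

Resolve: ΣF_x = 522 cos 149° + T_2 cos 1.3° + T_3 cos 194° = 0.
        ΣF_y = 522 sin 149° + T_2 sin 1.3° + T_3 sin 194° = 0.
The known terms sum to (-447.4, 268.8) N, so 0.9997 T_2 − 0.9703 T_3 = 447.4 and 0.0227 T_2 − 0.2419 T_3 = -268.8.
Solving simultaneously: T_2 = 1679 N, T_3 = 1269 N.

T_3 ≈ 1270 N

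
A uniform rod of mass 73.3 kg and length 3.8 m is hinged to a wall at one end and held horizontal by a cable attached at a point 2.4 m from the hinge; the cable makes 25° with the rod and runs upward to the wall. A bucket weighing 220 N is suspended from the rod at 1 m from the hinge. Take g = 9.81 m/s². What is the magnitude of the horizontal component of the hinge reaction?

H_x ≈ 1420 N

Take torques about the hinge: T sin 25° · 2.4 = 73.3×9.81×1.9 + 220×1 = 1586.2 N·m.
So T = 1586.2 / (0.4226 × 2.4) = 1563.9 N.
ΣF_x = 0: H_x = T cos 25° = 1417.4 N.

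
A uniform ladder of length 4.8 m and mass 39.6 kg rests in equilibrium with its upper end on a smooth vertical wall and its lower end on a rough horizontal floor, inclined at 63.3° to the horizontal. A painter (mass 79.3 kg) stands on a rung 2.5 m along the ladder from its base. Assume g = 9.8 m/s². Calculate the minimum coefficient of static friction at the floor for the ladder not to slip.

ΣF_y = 0: N_floor = 39.6×9.8 + 79.3×9.8 = 1165.2 N.
Torques about the foot: N_wall · 4.8 sin 63.3° = 39.6×9.8×2.4 cos 63.3° + 79.3×9.8×2.5 cos 63.3° → N_wall = 301.17 N.
ΣF_x = 0: f_floor = N_wall = 301.17 N.
μ_min = f_floor / N_floor = 301.17 / 1165.2 = 0.2585.

μ_min ≈ 0.258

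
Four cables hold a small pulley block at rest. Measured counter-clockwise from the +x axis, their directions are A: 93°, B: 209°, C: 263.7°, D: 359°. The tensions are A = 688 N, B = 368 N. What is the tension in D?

T_D ≈ 413 N

Resolve: ΣF_x = 688 cos 93° + 368 cos 209° + T_C cos 263.7° + T_D cos 359° = 0.
        ΣF_y = 688 sin 93° + 368 sin 209° + T_C sin 263.7° + T_D sin 359° = 0.
The known terms sum to (-357.9, 508.6) N, so -0.1097 T_C + 0.9998 T_D = 357.9 and -0.9940 T_C − 0.0175 T_D = -508.6.
Solving simultaneously: T_C = 504.5 N, T_D = 413.3 N.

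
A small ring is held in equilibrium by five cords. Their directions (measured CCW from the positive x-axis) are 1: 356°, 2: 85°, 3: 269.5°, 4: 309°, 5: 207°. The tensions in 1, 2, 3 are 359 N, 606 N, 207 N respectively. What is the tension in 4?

T_4 ≈ 149 N

Resolve: ΣF_x = 359 cos 356° + 606 cos 85° + 207 cos 269.5° + T_4 cos 309° + T_5 cos 207° = 0.
        ΣF_y = 359 sin 356° + 606 sin 85° + 207 sin 269.5° + T_4 sin 309° + T_5 sin 207° = 0.
The known terms sum to (409.1, 371.7) N, so 0.6293 T_4 − 0.8910 T_5 = -409.1 and -0.7771 T_4 − 0.4540 T_5 = -371.7.
Solving simultaneously: T_4 = 148.7 N, T_5 = 564.2 N.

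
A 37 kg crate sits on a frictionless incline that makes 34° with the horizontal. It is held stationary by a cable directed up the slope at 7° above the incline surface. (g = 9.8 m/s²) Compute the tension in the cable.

Take axes along and perpendicular to the incline. Weight components: W sin 34° = 202.8 N down-slope, W cos 34° = 300.6 N into the surface.
Along incline: T cos 7° = W sin 34° → T = 204.3 N.
Perpendicular: N = W cos 34° − T sin 7° = 275.7 N.

T ≈ 204 N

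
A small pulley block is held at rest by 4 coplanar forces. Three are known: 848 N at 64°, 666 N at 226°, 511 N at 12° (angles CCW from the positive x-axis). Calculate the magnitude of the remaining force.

Sum the known components: ΣF_x = 408.9 N, ΣF_y = 389.3 N.
For equilibrium the remaining force must supply (−ΣF_x, −ΣF_y) = (-408.9, -389.3) N.
Magnitude = √((-408.9)² + (-389.3)²) = 564.6 N; direction = atan2(-389.3, -408.9) = 223.6°.

F ≈ 565 N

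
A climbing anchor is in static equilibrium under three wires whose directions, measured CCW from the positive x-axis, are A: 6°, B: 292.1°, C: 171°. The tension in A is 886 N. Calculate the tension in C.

T_C ≈ 994 N

Resolve: ΣF_x = 886 cos 6° + T_B cos 292.1° + T_C cos 171° = 0.
        ΣF_y = 886 sin 6° + T_B sin 292.1° + T_C sin 171° = 0.
The known terms sum to (881.1, 92.61) N, so 0.3762 T_B − 0.9877 T_C = -881.1 and -0.9265 T_B + 0.1564 T_C = -92.61.
Solving simultaneously: T_B = 267.8 N, T_C = 994.1 N.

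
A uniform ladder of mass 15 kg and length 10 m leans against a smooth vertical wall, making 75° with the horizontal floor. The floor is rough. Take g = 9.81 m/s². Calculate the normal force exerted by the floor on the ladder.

ΣF_y = 0: N_floor = 15×9.81 = 147.15 N.

N_floor ≈ 147 N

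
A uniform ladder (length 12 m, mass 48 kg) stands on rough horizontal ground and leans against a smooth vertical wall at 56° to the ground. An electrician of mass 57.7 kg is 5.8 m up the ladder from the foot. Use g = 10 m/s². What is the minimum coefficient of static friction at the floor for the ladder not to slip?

ΣF_y = 0: N_floor = 48×10 + 57.7×10 = 1057 N.
Torques about the foot: N_wall · 12 sin 56° = 48×10×6 cos 56° + 57.7×10×5.8 cos 56° → N_wall = 349.99 N.
ΣF_x = 0: f_floor = N_wall = 349.99 N.
μ_min = f_floor / N_floor = 349.99 / 1057 = 0.3311.

μ_min ≈ 0.331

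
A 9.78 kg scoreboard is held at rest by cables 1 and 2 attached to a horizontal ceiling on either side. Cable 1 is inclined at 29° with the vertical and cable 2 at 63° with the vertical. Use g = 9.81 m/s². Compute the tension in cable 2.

Angles from the horizontal: cable 1 is 90° − 29° = 61°, cable 2 is 90° − 63° = 27°.
Weight W = 9.78 × 9.81 = 95.94 N acts straight down.
Horizontal: T_1 cos 61° = T_2 cos 27°  →  T_1 = 1.838 T_2.
Vertical: T_1 sin 61° + T_2 sin 27° = 95.94.
Substituting the horizontal relation into the vertical equation gives 2.061 T_2 = 95.94, so T_2 = 46.54 N.

T_2 ≈ 46.5 N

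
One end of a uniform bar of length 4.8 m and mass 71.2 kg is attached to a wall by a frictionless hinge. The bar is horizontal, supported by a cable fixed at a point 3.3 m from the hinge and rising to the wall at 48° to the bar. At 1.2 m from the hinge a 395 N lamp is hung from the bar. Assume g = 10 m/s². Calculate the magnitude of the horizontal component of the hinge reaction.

H_x ≈ 596 N

Take torques about the hinge: T sin 48° · 3.3 = 71.2×10×2.4 + 395×1.2 = 2182.8 N·m.
So T = 2182.8 / (0.7431 × 3.3) = 890.07 N.
ΣF_x = 0: H_x = T cos 48° = 595.58 N.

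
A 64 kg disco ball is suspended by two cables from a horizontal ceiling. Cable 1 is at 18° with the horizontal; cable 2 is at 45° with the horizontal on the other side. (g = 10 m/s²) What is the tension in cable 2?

Weight W = 64 × 10 = 640 N acts straight down.
Horizontal: T_1 cos 18° = T_2 cos 45°  →  T_1 = 0.7435 T_2.
Vertical: T_1 sin 18° + T_2 sin 45° = 640.
Substituting the horizontal relation into the vertical equation gives 0.9369 T_2 = 640, so T_2 = 683.1 N.

T_2 ≈ 683 N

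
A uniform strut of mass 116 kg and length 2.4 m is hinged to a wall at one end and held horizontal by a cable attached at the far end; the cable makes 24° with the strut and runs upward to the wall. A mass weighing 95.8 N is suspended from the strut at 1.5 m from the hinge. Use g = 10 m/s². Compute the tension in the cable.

Take torques about the hinge: T sin 24° · 2.4 = 116×10×1.2 + 95.8×1.5 = 1535.7 N·m.
So T = 1535.7 / (0.4067 × 2.4) = 1573.2 N.

T ≈ 1570 N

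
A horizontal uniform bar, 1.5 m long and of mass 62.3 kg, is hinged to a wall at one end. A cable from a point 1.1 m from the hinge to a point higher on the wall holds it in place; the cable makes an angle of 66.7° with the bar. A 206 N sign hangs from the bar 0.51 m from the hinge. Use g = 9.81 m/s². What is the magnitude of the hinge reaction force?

Take torques about the hinge: T sin 66.7° · 1.1 = 62.3×9.81×0.75 + 206×0.51 = 563.43 N·m.
So T = 563.43 / (0.9184 × 1.1) = 557.69 N.
ΣF_x = 0: H_x = T cos 66.7° = 220.59 N.
ΣF_y = 0: H_y = (62.3×9.81 + 206) − T sin 66.7° = 817.16 − 512.21 = 304.95 N.
|H| = √(H_x² + H_y²) = √((220.59)² + (304.95)²) = 376.37 N.

|H| ≈ 376 N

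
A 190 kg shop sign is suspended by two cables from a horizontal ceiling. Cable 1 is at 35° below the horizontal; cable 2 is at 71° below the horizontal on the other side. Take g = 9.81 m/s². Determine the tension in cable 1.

Weight W = 190 × 9.81 = 1864 N acts straight down.
Horizontal: T_1 cos 35° = T_2 cos 71°  →  T_2 = 2.516 T_1.
Vertical: T_1 sin 35° + T_2 sin 71° = 1864.
Substituting the horizontal relation into the vertical equation gives 2.953 T_1 = 1864, so T_1 = 631.3 N.

T_1 ≈ 631 N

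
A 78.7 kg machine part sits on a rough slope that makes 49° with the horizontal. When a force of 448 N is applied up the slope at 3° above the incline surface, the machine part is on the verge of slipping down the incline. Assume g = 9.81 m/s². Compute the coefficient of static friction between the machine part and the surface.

On the verge of sliding down the incline, friction is at its maximum μN and acts up the slope.
Perpendicular to incline: N = W cos 49° − P sin 3° = 506.5 − 23.45 = 483.1 N.
Along incline: P cos 3° + μN = W sin 49° → μ = (W sin 49° − P cos 3°) / N = 0.2801.

μ ≈ 0.280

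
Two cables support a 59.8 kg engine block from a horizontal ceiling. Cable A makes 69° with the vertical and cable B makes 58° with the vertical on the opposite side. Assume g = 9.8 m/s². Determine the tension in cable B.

Angles from the horizontal: cable A is 90° − 69° = 21°, cable B is 90° − 58° = 32°.
Weight W = 59.8 × 9.8 = 586 N acts straight down.
Horizontal: T_A cos 21° = T_B cos 32°  →  T_A = 0.9084 T_B.
Vertical: T_A sin 21° + T_B sin 32° = 586.
Substituting the horizontal relation into the vertical equation gives 0.8555 T_B = 586, so T_B = 685.1 N.

T_B ≈ 685 N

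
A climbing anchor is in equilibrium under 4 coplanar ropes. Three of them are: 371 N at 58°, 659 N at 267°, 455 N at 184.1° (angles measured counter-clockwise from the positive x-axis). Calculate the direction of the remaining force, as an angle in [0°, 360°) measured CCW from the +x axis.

θ ≈ 52.2°

Sum the known components: ΣF_x = -291.7 N, ΣF_y = -376 N.
For equilibrium the remaining force must supply (−ΣF_x, −ΣF_y) = (291.7, 376) N.
Magnitude = √((291.7)² + (376)²) = 475.9 N; direction = atan2(376, 291.7) = 52.2°.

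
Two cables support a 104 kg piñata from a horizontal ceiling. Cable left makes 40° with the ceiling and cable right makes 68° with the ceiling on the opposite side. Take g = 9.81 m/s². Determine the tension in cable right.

Weight W = 104 × 9.81 = 1020 N acts straight down.
Horizontal: T_left cos 40° = T_right cos 68°  →  T_left = 0.489 T_right.
Vertical: T_left sin 40° + T_right sin 68° = 1020.
Substituting the horizontal relation into the vertical equation gives 1.242 T_right = 1020, so T_right = 821.8 N.

T_right ≈ 822 N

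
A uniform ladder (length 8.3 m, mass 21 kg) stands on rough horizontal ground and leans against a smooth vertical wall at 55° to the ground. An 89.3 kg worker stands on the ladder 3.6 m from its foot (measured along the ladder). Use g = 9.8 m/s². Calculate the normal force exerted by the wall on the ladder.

Torques about the foot: N_wall · 8.3 sin 55° = 21×9.8×4.15 cos 55° + 89.3×9.8×3.6 cos 55° → N_wall = 337.84 N.

N_wall ≈ 338 N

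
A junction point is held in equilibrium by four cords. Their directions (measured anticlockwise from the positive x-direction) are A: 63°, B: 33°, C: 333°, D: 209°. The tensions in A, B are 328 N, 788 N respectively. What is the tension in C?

Resolve: ΣF_x = 328 cos 63° + 788 cos 33° + T_C cos 333° + T_D cos 209° = 0.
        ΣF_y = 328 sin 63° + 788 sin 33° + T_C sin 333° + T_D sin 209° = 0.
The known terms sum to (809.8, 721.4) N, so 0.8910 T_C − 0.8746 T_D = -809.8 and -0.4540 T_C − 0.4848 T_D = -721.4.
Solving simultaneously: T_C = 287.5 N, T_D = 1219 N.

T_C ≈ 288 N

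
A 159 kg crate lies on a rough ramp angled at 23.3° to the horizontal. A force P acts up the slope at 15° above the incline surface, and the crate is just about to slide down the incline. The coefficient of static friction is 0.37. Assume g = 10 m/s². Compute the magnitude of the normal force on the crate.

N ≈ 1430 N

On the verge of sliding down the incline, friction equals μN and acts up the slope.
Perpendicular: N + P sin 15° = W cos 23.3° = 1460 N.
Along incline: P cos 15° + μN = W sin 23.3° with W sin 23.3° = 628.9 N.
Solving the pair for P and N: P = 101.8 N, N = 1434 N (and f = μN = 530.6 N).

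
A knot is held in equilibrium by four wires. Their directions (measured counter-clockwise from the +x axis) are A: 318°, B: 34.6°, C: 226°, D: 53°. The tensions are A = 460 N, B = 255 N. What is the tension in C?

T_C ≈ 4420 N

Resolve: ΣF_x = 460 cos 318° + 255 cos 34.6° + T_C cos 226° + T_D cos 53° = 0.
        ΣF_y = 460 sin 318° + 255 sin 34.6° + T_C sin 226° + T_D sin 53° = 0.
The known terms sum to (551.7, -163) N, so -0.6947 T_C + 0.6018 T_D = -551.7 and -0.7193 T_C + 0.7986 T_D = 163.
Solving simultaneously: T_C = 4421 N, T_D = 4186 N.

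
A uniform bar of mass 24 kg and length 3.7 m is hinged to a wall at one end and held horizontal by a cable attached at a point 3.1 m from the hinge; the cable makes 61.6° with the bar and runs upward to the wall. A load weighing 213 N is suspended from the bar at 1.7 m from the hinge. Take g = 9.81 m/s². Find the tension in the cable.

T ≈ 293 N

Take torques about the hinge: T sin 61.6° · 3.1 = 24×9.81×1.85 + 213×1.7 = 797.66 N·m.
So T = 797.66 / (0.8796 × 3.1) = 292.52 N.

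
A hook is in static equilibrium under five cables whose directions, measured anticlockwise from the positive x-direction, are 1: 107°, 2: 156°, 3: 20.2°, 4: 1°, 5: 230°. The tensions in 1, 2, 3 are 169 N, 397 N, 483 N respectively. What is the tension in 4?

T_4 ≈ 375 N

Resolve: ΣF_x = 169 cos 107° + 397 cos 156° + 483 cos 20.2° + T_4 cos 1° + T_5 cos 230° = 0.
        ΣF_y = 169 sin 107° + 397 sin 156° + 483 sin 20.2° + T_4 sin 1° + T_5 sin 230° = 0.
The known terms sum to (41.2, 489.9) N, so 0.9998 T_4 − 0.6428 T_5 = -41.2 and 0.0175 T_4 − 0.7660 T_5 = -489.9.
Solving simultaneously: T_4 = 375.4 N, T_5 = 648 N.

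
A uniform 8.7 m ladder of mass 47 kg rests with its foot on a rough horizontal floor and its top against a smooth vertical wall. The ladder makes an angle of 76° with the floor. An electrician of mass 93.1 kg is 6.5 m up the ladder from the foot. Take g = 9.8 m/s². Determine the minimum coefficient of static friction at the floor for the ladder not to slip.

ΣF_y = 0: N_floor = 47×9.8 + 93.1×9.8 = 1373 N.
Torques about the foot: N_wall · 8.7 sin 76° = 47×9.8×4.35 cos 76° + 93.1×9.8×6.5 cos 76° → N_wall = 227.38 N.
ΣF_x = 0: f_floor = N_wall = 227.38 N.
μ_min = f_floor / N_floor = 227.38 / 1373 = 0.1656.

μ_min ≈ 0.166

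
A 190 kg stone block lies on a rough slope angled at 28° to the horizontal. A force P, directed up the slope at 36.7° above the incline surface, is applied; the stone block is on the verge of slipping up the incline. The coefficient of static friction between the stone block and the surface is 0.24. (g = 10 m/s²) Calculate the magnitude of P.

P ≈ 1370 N

On the verge of sliding up the incline, friction equals μN and acts down the slope.
Perpendicular: N + P sin 36.7° = W cos 28° = 1678 N.
Along incline: P cos 36.7° = W sin 28° + μN  with W sin 28° = 892 N.
Solving the pair for P and N: P = 1370 N, N = 859.1 N (and f = μN = 206.2 N).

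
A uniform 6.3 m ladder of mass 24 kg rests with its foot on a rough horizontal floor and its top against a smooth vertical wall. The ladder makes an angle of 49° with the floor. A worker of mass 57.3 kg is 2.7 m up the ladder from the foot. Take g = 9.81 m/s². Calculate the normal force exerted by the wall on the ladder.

Torques about the foot: N_wall · 6.3 sin 49° = 24×9.81×3.15 cos 49° + 57.3×9.81×2.7 cos 49° → N_wall = 311.75 N.

N_wall ≈ 312 N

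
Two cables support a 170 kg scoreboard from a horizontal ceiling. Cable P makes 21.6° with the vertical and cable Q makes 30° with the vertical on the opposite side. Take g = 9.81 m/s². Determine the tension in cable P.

Angles from the horizontal: cable P is 90° − 21.6° = 68.4°, cable Q is 90° − 30° = 60°.
Weight W = 170 × 9.81 = 1668 N acts straight down.
Horizontal: T_P cos 68.4° = T_Q cos 60°  →  T_Q = 0.7362 T_P.
Vertical: T_P sin 68.4° + T_Q sin 60° = 1668.
Substituting the horizontal relation into the vertical equation gives 1.567 T_P = 1668, so T_P = 1064 N.

T_P ≈ 1060 N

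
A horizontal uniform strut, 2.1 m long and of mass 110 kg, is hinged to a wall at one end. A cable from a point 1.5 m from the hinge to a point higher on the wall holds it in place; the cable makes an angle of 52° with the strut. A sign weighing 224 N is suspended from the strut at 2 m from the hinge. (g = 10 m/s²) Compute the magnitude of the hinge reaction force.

|H| ≈ 873 N

Take torques about the hinge: T sin 52° · 1.5 = 110×10×1.05 + 224×2 = 1603 N·m.
So T = 1603 / (0.7880 × 1.5) = 1356.2 N.
ΣF_x = 0: H_x = T cos 52° = 834.93 N.
ΣF_y = 0: H_y = (110×10 + 224) − T sin 52° = 1324 − 1068.7 = 255.33 N.
|H| = √(H_x² + H_y²) = √((834.93)² + (255.33)²) = 873.1 N.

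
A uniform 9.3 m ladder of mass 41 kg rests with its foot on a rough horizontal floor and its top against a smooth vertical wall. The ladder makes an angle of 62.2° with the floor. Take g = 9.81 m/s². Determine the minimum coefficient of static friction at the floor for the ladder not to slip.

μ_min ≈ 0.264

ΣF_y = 0: N_floor = 41×9.81 = 402.21 N.
Torques about the foot: N_wall · 9.3 sin 62.2° = 41×9.81×4.65 cos 62.2° → N_wall = 106.03 N.
ΣF_x = 0: f_floor = N_wall = 106.03 N.
μ_min = f_floor / N_floor = 106.03 / 402.21 = 0.2636.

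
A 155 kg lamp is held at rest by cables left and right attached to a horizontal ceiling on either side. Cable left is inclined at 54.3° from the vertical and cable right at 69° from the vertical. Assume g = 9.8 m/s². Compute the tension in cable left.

Angles from the horizontal: cable left is 90° − 54.3° = 35.7°, cable right is 90° − 69° = 21°.
Weight W = 155 × 9.8 = 1519 N acts straight down.
Horizontal: T_left cos 35.7° = T_right cos 21°  →  T_right = 0.8699 T_left.
Vertical: T_left sin 35.7° + T_right sin 21° = 1519.
Substituting the horizontal relation into the vertical equation gives 0.8953 T_left = 1519, so T_left = 1697 N.

T_left ≈ 1700 N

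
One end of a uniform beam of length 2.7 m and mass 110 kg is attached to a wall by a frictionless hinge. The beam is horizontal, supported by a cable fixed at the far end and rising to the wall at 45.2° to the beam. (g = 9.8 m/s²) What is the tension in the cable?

Take torques about the hinge: T sin 45.2° · 2.7 = 110×9.8×1.35 = 1455.3 N·m.
So T = 1455.3 / (0.7096 × 2.7) = 759.61 N.

T ≈ 760 N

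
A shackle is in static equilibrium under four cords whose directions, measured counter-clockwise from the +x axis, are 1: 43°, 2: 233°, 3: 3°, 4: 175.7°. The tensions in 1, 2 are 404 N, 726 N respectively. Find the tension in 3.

T_3 ≈ 2470 N

Resolve: ΣF_x = 404 cos 43° + 726 cos 233° + T_3 cos 3° + T_4 cos 175.7° = 0.
        ΣF_y = 404 sin 43° + 726 sin 233° + T_3 sin 3° + T_4 sin 175.7° = 0.
The known terms sum to (-141.5, -304.3) N, so 0.9986 T_3 − 0.9972 T_4 = 141.5 and 0.0523 T_3 + 0.0750 T_4 = 304.3.
Solving simultaneously: T_3 = 2471 N, T_4 = 2333 N.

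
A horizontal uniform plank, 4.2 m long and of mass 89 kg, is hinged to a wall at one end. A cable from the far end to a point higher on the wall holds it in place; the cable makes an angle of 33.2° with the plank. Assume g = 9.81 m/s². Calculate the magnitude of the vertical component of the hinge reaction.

|H_y| ≈ 437 N

Take torques about the hinge: T sin 33.2° · 4.2 = 89×9.81×2.1 = 1833.5 N·m.
So T = 1833.5 / (0.5476 × 4.2) = 797.25 N.
ΣF_y = 0: H_y = (89×9.81) − T sin 33.2° = 873.09 − 436.54 = 436.55 N.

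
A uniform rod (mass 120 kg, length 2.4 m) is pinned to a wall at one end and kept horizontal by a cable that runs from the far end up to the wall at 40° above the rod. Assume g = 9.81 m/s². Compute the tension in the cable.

Take torques about the hinge: T sin 40° · 2.4 = 120×9.81×1.2 = 1412.6 N·m.
So T = 1412.6 / (0.6428 × 2.4) = 915.7 N.

T ≈ 916 N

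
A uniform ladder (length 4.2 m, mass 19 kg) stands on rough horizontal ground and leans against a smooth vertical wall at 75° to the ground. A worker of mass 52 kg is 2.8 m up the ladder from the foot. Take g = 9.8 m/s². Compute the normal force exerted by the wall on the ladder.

N_wall ≈ 116 N

Torques about the foot: N_wall · 4.2 sin 75° = 19×9.8×2.1 cos 75° + 52×9.8×2.8 cos 75° → N_wall = 115.98 N.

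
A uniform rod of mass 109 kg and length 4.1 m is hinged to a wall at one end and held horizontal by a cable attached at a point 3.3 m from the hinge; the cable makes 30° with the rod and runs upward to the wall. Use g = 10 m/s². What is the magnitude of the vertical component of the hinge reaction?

Take torques about the hinge: T sin 30° · 3.3 = 109×10×2.05 = 2234.5 N·m.
So T = 2234.5 / (0.5000 × 3.3) = 1354.2 N.
ΣF_y = 0: H_y = (109×10) − T sin 30° = 1090 − 677.12 = 412.88 N.

|H_y| ≈ 413 N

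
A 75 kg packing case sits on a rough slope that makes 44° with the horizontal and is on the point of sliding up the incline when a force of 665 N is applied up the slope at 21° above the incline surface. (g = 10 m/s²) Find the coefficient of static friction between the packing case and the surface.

On the verge of sliding up the incline, friction is at its maximum μN and acts down the slope.
Perpendicular to incline: N = W cos 44° − P sin 21° = 539.5 − 238.3 = 301.2 N.
Along incline: P cos 21° − μN = W sin 44° → μ = −(W sin 44° − P cos 21°) / N = 0.3315.

μ ≈ 0.331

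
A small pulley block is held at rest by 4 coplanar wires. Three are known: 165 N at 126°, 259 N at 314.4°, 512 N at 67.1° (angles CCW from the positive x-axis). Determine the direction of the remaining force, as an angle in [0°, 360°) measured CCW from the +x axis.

Sum the known components: ΣF_x = 283.5 N, ΣF_y = 420.1 N.
For equilibrium the remaining force must supply (−ΣF_x, −ΣF_y) = (-283.5, -420.1) N.
Magnitude = √((-283.5)² + (-420.1)²) = 506.8 N; direction = atan2(-420.1, -283.5) = 236.0°.

θ ≈ 236°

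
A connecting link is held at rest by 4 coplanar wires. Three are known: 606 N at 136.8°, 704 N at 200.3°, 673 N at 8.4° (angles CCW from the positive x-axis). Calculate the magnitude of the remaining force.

Sum the known components: ΣF_x = -436.2 N, ΣF_y = 268.9 N.
For equilibrium the remaining force must supply (−ΣF_x, −ΣF_y) = (436.2, -268.9) N.
Magnitude = √((436.2)² + (-268.9)²) = 512.5 N; direction = atan2(-268.9, 436.2) = 328.4°.

F ≈ 512 N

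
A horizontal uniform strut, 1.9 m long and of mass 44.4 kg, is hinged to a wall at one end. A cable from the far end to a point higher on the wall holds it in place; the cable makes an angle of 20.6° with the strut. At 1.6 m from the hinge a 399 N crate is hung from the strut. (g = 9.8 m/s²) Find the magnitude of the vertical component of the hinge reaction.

Take torques about the hinge: T sin 20.6° · 1.9 = 44.4×9.8×0.95 + 399×1.6 = 1051.8 N·m.
So T = 1051.8 / (0.3518 × 1.9) = 1573.3 N.
ΣF_y = 0: H_y = (44.4×9.8 + 399) − T sin 20.6° = 834.12 − 553.56 = 280.56 N.

|H_y| ≈ 281 N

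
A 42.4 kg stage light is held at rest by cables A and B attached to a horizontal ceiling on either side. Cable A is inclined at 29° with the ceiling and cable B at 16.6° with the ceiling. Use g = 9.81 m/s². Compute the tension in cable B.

T_B ≈ 509 N

Weight W = 42.4 × 9.81 = 415.9 N acts straight down.
Horizontal: T_A cos 29° = T_B cos 16.6°  →  T_A = 1.096 T_B.
Vertical: T_A sin 29° + T_B sin 16.6° = 415.9.
Substituting the horizontal relation into the vertical equation gives 0.8169 T_B = 415.9, so T_B = 509.2 N.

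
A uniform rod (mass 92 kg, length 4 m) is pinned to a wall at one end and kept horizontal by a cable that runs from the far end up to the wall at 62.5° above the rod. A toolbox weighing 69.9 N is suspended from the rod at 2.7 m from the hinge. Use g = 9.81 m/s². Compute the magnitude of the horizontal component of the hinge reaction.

Take torques about the hinge: T sin 62.5° · 4 = 92×9.81×2 + 69.9×2.7 = 1993.8 N·m.
So T = 1993.8 / (0.8870 × 4) = 561.94 N.
ΣF_x = 0: H_x = T cos 62.5° = 259.47 N.

H_x ≈ 259 N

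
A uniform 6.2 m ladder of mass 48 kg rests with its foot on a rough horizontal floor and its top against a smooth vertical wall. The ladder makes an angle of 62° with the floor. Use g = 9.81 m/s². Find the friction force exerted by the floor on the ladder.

Torques about the foot: N_wall · 6.2 sin 62° = 48×9.81×3.1 cos 62° → N_wall = 125.19 N.
ΣF_x = 0: f_floor = N_wall = 125.19 N.

f ≈ 125 N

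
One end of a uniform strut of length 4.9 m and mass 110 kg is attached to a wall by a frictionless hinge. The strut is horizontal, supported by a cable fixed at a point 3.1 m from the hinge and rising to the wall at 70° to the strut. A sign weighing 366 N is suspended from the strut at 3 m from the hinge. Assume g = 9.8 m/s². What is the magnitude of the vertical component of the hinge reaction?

Take torques about the hinge: T sin 70° · 3.1 = 110×9.8×2.45 + 366×3 = 3739.1 N·m.
So T = 3739.1 / (0.9397 × 3.1) = 1283.6 N.
ΣF_y = 0: H_y = (110×9.8 + 366) − T sin 70° = 1444 − 1206.2 = 237.84 N.

|H_y| ≈ 238 N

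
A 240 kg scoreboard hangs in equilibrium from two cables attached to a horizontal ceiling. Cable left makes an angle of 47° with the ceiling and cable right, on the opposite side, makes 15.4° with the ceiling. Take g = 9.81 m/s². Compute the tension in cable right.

Weight W = 240 × 9.81 = 2354 N acts straight down.
Horizontal: T_left cos 47° = T_right cos 15.4°  →  T_left = 1.414 T_right.
Vertical: T_left sin 47° + T_right sin 15.4° = 2354.
Substituting the horizontal relation into the vertical equation gives 1.299 T_right = 2354, so T_right = 1812 N.

T_right ≈ 1810 N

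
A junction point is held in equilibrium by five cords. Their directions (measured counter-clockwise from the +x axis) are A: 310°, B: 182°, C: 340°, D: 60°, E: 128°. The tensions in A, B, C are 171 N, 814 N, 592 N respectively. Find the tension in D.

Resolve: ΣF_x = 171 cos 310° + 814 cos 182° + 592 cos 340° + T_D cos 60° + T_E cos 128° = 0.
        ΣF_y = 171 sin 310° + 814 sin 182° + 592 sin 340° + T_D sin 60° + T_E sin 128° = 0.
The known terms sum to (-147.3, -361.9) N, so 0.5000 T_D − 0.6157 T_E = 147.3 and 0.8660 T_D + 0.7880 T_E = 361.9.
Solving simultaneously: T_D = 365.5 N, T_E = 57.57 N.

T_D ≈ 365 N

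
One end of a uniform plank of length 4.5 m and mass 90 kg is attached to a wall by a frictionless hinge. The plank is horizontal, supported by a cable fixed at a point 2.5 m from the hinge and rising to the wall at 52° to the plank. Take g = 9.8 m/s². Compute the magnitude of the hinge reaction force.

Take torques about the hinge: T sin 52° · 2.5 = 90×9.8×2.25 = 1984.5 N·m.
So T = 1984.5 / (0.7880 × 2.5) = 1007.3 N.
ΣF_x = 0: H_x = T cos 52° = 620.18 N.
ΣF_y = 0: H_y = (90×9.8) − T sin 52° = 882 − 793.8 = 88.2 N.
|H| = √(H_x² + H_y²) = √((620.18)² + (88.2)²) = 626.42 N.

|H| ≈ 626 N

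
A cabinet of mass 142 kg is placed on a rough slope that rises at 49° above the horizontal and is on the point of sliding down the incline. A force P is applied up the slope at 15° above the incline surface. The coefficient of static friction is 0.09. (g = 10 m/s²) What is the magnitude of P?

P ≈ 1050 N

On the verge of sliding down the incline, friction equals μN and acts up the slope.
Perpendicular: N + P sin 15° = W cos 49° = 931.6 N.
Along incline: P cos 15° + μN = W sin 49° with W sin 49° = 1072 N.
Solving the pair for P and N: P = 1048 N, N = 660.4 N (and f = μN = 59.43 N).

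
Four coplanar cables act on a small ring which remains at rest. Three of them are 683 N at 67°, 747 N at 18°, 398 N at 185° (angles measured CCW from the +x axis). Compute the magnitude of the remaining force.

F ≈ 1010 N

Sum the known components: ΣF_x = 580.8 N, ΣF_y = 824.9 N.
For equilibrium the remaining force must supply (−ΣF_x, −ΣF_y) = (-580.8, -824.9) N.
Magnitude = √((-580.8)² + (-824.9)²) = 1009 N; direction = atan2(-824.9, -580.8) = 234.8°.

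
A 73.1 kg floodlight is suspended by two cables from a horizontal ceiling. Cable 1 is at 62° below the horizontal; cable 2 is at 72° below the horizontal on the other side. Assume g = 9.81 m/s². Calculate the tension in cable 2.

Weight W = 73.1 × 9.81 = 717.1 N acts straight down.
Horizontal: T_1 cos 62° = T_2 cos 72°  →  T_1 = 0.6582 T_2.
Vertical: T_1 sin 62° + T_2 sin 72° = 717.1.
Substituting the horizontal relation into the vertical equation gives 1.532 T_2 = 717.1, so T_2 = 468 N.

T_2 ≈ 468 N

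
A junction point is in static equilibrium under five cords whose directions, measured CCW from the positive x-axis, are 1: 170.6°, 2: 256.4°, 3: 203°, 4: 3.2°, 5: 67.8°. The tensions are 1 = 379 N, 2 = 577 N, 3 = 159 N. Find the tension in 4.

T_4 ≈ 438 N

Resolve: ΣF_x = 379 cos 170.6° + 577 cos 256.4° + 159 cos 203° + T_4 cos 3.2° + T_5 cos 67.8° = 0.
        ΣF_y = 379 sin 170.6° + 577 sin 256.4° + 159 sin 203° + T_4 sin 3.2° + T_5 sin 67.8° = 0.
The known terms sum to (-655.9, -561) N, so 0.9984 T_4 + 0.3778 T_5 = 655.9 and 0.0558 T_4 + 0.9259 T_5 = 561.
Solving simultaneously: T_4 = 437.6 N, T_5 = 579.6 N.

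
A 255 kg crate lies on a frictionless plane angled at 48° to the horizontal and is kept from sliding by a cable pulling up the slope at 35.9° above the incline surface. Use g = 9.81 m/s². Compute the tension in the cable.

Take axes along and perpendicular to the incline. Weight components: W sin 48° = 1859 N down-slope, W cos 48° = 1674 N into the surface.
Along incline: T cos 35.9° = W sin 48° → T = 2295 N.
Perpendicular: N = W cos 48° − T sin 35.9° = 328.2 N.

T ≈ 2290 N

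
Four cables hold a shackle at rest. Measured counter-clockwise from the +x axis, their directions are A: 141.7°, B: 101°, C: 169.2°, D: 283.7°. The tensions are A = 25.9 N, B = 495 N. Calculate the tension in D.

Resolve: ΣF_x = 25.9 cos 141.7° + 495 cos 101° + T_C cos 169.2° + T_D cos 283.7° = 0.
        ΣF_y = 25.9 sin 141.7° + 495 sin 101° + T_C sin 169.2° + T_D sin 283.7° = 0.
The known terms sum to (-114.8, 502) N, so -0.9823 T_C + 0.2368 T_D = 114.8 and 0.1874 T_C − 0.9715 T_D = -502.
Solving simultaneously: T_C = 8.102 N, T_D = 518.2 N.

T_D ≈ 518 N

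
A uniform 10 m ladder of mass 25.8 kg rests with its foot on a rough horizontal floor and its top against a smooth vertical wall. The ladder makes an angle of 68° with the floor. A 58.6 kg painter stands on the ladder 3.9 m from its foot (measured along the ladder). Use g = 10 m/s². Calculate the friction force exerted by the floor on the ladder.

f ≈ 144 N

Torques about the foot: N_wall · 10 sin 68° = 25.8×10×5 cos 68° + 58.6×10×3.9 cos 68° → N_wall = 144.46 N.
ΣF_x = 0: f_floor = N_wall = 144.46 N.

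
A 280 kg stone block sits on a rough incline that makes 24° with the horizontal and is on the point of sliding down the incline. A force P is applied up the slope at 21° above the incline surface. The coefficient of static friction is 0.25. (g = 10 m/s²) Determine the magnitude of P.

P ≈ 592 N

On the verge of sliding down the incline, friction equals μN and acts up the slope.
Perpendicular: N + P sin 21° = W cos 24° = 2558 N.
Along incline: P cos 21° + μN = W sin 24° with W sin 24° = 1139 N.
Solving the pair for P and N: P = 591.7 N, N = 2346 N (and f = μN = 586.5 N).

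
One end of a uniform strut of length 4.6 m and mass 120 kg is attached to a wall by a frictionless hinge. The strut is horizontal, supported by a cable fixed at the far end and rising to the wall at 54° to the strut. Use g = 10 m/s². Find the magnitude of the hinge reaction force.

|H| ≈ 742 N

Take torques about the hinge: T sin 54° · 4.6 = 120×10×2.3 = 2760 N·m.
So T = 2760 / (0.8090 × 4.6) = 741.64 N.
ΣF_x = 0: H_x = T cos 54° = 435.93 N.
ΣF_y = 0: H_y = (120×10) − T sin 54° = 1200 − 600 = 600 N.
|H| = √(H_x² + H_y²) = √((435.93)² + (600)²) = 741.64 N.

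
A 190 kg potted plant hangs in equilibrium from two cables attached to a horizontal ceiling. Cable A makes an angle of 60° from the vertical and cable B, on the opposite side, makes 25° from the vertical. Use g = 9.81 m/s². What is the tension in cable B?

T_B ≈ 1620 N

Angles from the horizontal: cable A is 90° − 60° = 30°, cable B is 90° − 25° = 65°.
Weight W = 190 × 9.81 = 1864 N acts straight down.
Horizontal: T_A cos 30° = T_B cos 65°  →  T_A = 0.488 T_B.
Vertical: T_A sin 30° + T_B sin 65° = 1864.
Substituting the horizontal relation into the vertical equation gives 1.15 T_B = 1864, so T_B = 1620 N.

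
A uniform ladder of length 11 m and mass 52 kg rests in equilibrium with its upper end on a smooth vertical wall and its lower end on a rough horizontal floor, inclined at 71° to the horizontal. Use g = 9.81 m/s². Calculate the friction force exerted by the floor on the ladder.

f ≈ 87.8 N

Torques about the foot: N_wall · 11 sin 71° = 52×9.81×5.5 cos 71° → N_wall = 87.824 N.
ΣF_x = 0: f_floor = N_wall = 87.824 N.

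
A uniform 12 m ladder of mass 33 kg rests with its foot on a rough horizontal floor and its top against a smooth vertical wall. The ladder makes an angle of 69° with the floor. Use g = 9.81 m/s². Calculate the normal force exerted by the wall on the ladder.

N_wall ≈ 62.1 N

Torques about the foot: N_wall · 12 sin 69° = 33×9.81×6 cos 69° → N_wall = 62.134 N.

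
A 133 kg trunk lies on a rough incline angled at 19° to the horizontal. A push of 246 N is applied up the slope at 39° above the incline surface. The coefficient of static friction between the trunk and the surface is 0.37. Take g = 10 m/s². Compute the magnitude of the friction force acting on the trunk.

f ≈ 242 N

Axes along / perpendicular to the incline. W sin 19° = 433 N down-slope; W cos 19° = 1258 N into the surface.
Perpendicular: N = W cos 19° − P sin 39° = 1258 − 154.8 = 1103 N.
Along incline: P cos 39° + f = W sin 19° (friction acts up-slope) → f = 433 − 191.2 = 241.8 N.
|f| = 241.8 N ≤ μN = 408 N, so the trunk is indeed static.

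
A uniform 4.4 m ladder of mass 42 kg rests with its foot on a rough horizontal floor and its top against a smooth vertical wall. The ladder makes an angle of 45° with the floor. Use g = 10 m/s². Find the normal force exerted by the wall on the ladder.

N_wall ≈ 210 N

Torques about the foot: N_wall · 4.4 sin 45° = 42×10×2.2 cos 45° → N_wall = 210 N.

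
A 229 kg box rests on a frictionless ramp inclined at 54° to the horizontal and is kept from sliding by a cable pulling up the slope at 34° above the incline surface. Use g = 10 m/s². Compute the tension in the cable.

Take axes along and perpendicular to the incline. Weight components: W sin 54° = 1853 N down-slope, W cos 54° = 1346 N into the surface.
Along incline: T cos 34° = W sin 54° → T = 2235 N.
Perpendicular: N = W cos 54° − T sin 34° = 96.4 N.

T ≈ 2230 N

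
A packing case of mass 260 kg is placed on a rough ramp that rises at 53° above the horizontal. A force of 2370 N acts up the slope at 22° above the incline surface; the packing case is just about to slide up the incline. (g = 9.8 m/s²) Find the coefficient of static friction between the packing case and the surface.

On the verge of sliding up the incline, friction is at its maximum μN and acts down the slope.
Perpendicular to incline: N = W cos 53° − P sin 22° = 1533 − 887.8 = 645.6 N.
Along incline: P cos 22° − μN = W sin 53° → μ = −(W sin 53° − P cos 22°) / N = 0.2517.

μ ≈ 0.252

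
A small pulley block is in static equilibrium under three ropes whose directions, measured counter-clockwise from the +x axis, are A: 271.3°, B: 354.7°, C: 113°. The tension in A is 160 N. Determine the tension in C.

Resolve: ΣF_x = 160 cos 271.3° + T_B cos 354.7° + T_C cos 113° = 0.
        ΣF_y = 160 sin 271.3° + T_B sin 354.7° + T_C sin 113° = 0.
The known terms sum to (3.63, -160) N, so 0.9957 T_B − 0.3907 T_C = -3.63 and -0.0924 T_B + 0.9205 T_C = 160.
Solving simultaneously: T_B = 67.19 N, T_C = 180.5 N.

T_C ≈ 181 N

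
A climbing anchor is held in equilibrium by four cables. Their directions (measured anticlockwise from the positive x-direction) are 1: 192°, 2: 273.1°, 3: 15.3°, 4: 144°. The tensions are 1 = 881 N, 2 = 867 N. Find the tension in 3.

T_3 ≈ 1700 N

Resolve: ΣF_x = 881 cos 192° + 867 cos 273.1° + T_3 cos 15.3° + T_4 cos 144° = 0.
        ΣF_y = 881 sin 192° + 867 sin 273.1° + T_3 sin 15.3° + T_4 sin 144° = 0.
The known terms sum to (-814.9, -1049) N, so 0.9646 T_3 − 0.8090 T_4 = 814.9 and 0.2639 T_3 + 0.5878 T_4 = 1049.
Solving simultaneously: T_3 = 1701 N, T_4 = 1021 N.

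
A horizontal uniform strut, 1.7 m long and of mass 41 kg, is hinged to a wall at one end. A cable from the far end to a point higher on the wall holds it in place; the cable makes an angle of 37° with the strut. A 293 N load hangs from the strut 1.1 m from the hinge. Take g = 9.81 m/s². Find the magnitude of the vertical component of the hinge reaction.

Take torques about the hinge: T sin 37° · 1.7 = 41×9.81×0.85 + 293×1.1 = 664.18 N·m.
So T = 664.18 / (0.6018 × 1.7) = 649.19 N.
ΣF_y = 0: H_y = (41×9.81 + 293) − T sin 37° = 695.21 − 390.69 = 304.52 N.

|H_y| ≈ 305 N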